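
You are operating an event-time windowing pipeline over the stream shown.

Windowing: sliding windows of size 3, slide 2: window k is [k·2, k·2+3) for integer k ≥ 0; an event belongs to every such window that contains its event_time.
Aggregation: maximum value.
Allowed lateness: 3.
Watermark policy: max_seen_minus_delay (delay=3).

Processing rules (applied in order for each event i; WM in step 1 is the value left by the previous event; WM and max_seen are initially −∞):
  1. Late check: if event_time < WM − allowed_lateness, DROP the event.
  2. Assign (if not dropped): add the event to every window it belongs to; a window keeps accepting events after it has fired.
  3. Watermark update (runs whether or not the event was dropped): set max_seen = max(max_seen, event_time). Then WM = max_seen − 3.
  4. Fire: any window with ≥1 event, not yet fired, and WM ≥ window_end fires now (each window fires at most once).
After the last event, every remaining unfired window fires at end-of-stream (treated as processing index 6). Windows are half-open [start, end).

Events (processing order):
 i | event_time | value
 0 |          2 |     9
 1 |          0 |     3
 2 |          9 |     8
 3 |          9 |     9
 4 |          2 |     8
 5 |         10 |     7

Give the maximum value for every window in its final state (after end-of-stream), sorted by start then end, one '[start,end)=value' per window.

[0,3)=9 [2,5)=9 [8,11)=9 [10,13)=7

i=0 t=2 v=9: → [2,5),[0,3); WM=-1
i=1 t=0 v=3: → [0,3); WM=-1
i=2 t=9 v=8: → [8,11); WM=6; [0,3) fires=9 [2,5) fires=9
i=3 t=9 v=9: → [8,11); WM=6
i=4 t=2 v=8: DROP (t<6-3); WM=6
i=5 t=10 v=7: → [10,13),[8,11); WM=7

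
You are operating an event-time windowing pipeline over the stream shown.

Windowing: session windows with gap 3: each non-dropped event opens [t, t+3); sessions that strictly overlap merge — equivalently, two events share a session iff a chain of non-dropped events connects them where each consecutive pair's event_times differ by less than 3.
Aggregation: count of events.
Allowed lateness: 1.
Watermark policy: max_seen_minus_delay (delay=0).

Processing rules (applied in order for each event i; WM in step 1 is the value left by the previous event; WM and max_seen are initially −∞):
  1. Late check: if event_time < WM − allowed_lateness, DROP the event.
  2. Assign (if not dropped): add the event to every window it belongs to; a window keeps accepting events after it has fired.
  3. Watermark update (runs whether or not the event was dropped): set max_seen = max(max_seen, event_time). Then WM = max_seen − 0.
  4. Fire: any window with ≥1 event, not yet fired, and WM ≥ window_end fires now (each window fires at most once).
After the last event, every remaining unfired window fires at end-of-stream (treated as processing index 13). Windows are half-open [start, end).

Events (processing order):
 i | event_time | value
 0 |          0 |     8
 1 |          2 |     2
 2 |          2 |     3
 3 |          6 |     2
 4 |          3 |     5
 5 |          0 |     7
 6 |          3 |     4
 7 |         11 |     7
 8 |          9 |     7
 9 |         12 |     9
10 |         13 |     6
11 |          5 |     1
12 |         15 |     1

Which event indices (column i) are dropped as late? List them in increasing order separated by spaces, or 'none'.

i=0 t=0 v=8: → [0,3); WM=0
i=1 t=2 v=2: → [0,5); WM=2
i=2 t=2 v=3: → [0,5); WM=2
i=3 t=6 v=2: → [6,9); WM=6
i=4 t=3 v=5: DROP (t<6-1); WM=6
i=5 t=0 v=7: DROP (t<6-1); WM=6
i=6 t=3 v=4: DROP (t<6-1); WM=6
i=7 t=11 v=7: → [11,14); WM=11
i=8 t=9 v=7: DROP (t<11-1); WM=11
i=9 t=12 v=9: → [11,15); WM=12
i=10 t=13 v=6: → [11,16); WM=13
i=11 t=5 v=1: DROP (t<13-1); WM=13
i=12 t=15 v=1: → [11,18); WM=15

4 5 6 8 11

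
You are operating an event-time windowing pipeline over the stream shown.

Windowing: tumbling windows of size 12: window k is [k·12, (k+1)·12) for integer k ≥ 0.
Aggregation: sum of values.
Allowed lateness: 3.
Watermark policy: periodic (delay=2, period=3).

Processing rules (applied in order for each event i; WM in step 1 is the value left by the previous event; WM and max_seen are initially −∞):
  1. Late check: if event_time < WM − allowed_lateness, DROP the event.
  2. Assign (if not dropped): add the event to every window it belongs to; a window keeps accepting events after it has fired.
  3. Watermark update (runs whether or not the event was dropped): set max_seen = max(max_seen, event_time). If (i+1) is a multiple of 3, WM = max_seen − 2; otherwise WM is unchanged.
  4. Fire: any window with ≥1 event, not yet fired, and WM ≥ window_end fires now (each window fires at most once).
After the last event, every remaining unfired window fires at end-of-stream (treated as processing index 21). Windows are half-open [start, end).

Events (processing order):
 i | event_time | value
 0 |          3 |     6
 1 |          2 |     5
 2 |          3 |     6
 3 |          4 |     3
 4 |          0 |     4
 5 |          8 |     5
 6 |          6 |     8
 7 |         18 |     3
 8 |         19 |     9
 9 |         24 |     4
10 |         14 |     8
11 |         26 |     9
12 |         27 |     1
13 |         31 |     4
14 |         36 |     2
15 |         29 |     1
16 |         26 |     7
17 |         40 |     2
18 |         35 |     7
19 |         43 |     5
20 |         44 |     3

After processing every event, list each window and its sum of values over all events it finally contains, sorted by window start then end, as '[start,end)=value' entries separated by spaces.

i=0 t=3 v=6: → [0,12); WM=−∞
i=1 t=2 v=5: → [0,12); WM=−∞
i=2 t=3 v=6: → [0,12); WM=1
i=3 t=4 v=3: → [0,12); WM=1
i=4 t=0 v=4: → [0,12); WM=1
i=5 t=8 v=5: → [0,12); WM=6
i=6 t=6 v=8: → [0,12); WM=6
i=7 t=18 v=3: → [12,24); WM=6
i=8 t=19 v=9: → [12,24); WM=17; [0,12) fires=37
i=9 t=24 v=4: → [24,36); WM=17
i=10 t=14 v=8: → [12,24); WM=17
i=11 t=26 v=9: → [24,36); WM=24; [12,24) fires=20
i=12 t=27 v=1: → [24,36); WM=24
i=13 t=31 v=4: → [24,36); WM=24
i=14 t=36 v=2: → [36,48); WM=34
i=15 t=29 v=1: DROP (t<34-3); WM=34
i=16 t=26 v=7: DROP (t<34-3); WM=34
i=17 t=40 v=2: → [36,48); WM=38; [24,36) fires=18
i=18 t=35 v=7: → [24,36); WM=38
i=19 t=43 v=5: → [36,48); WM=38
i=20 t=44 v=3: → [36,48); WM=42

[0,12)=37 [12,24)=20 [24,36)=25 [36,48)=12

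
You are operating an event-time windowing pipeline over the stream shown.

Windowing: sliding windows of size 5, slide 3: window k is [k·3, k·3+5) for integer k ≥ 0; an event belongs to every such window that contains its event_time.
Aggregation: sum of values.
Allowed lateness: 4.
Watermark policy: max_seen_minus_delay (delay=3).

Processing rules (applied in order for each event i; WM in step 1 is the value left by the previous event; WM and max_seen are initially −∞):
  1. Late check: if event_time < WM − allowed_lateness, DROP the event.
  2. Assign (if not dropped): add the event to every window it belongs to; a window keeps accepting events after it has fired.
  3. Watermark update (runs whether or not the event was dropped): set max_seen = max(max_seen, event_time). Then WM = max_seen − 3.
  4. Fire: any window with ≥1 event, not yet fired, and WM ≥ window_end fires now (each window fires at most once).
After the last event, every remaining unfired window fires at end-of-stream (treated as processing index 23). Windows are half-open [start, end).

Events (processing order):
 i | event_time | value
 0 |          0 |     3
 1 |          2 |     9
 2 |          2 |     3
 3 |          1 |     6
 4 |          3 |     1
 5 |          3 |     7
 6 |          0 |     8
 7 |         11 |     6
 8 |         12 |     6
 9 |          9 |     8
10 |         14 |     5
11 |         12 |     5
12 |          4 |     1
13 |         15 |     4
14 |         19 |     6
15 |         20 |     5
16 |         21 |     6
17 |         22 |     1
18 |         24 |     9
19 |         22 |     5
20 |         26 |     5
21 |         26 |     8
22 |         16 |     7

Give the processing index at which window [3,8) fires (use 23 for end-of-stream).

7

i=0 t=0 v=3: → [0,5); WM=-3
i=1 t=2 v=9: → [0,5); WM=-1
i=2 t=2 v=3: → [0,5); WM=-1
i=3 t=1 v=6: → [0,5); WM=-1
i=4 t=3 v=1: → [3,8),[0,5); WM=0
i=5 t=3 v=7: → [3,8),[0,5); WM=0
i=6 t=0 v=8: → [0,5); WM=0
i=7 t=11 v=6: → [9,14); WM=8; [0,5) fires=37 [3,8) fires=8
i=8 t=12 v=6: → [12,17),[9,14); WM=9
i=9 t=9 v=8: → [9,14),[6,11); WM=9
i=10 t=14 v=5: → [12,17); WM=11; [6,11) fires=8
i=11 t=12 v=5: → [12,17),[9,14); WM=11
i=12 t=4 v=1: DROP (t<11-4); WM=11
i=13 t=15 v=4: → [15,20),[12,17); WM=12
i=14 t=19 v=6: → [18,23),[15,20); WM=16; [9,14) fires=25
i=15 t=20 v=5: → [18,23); WM=17; [12,17) fires=20
i=16 t=21 v=6: → [21,26),[18,23); WM=18
i=17 t=22 v=1: → [21,26),[18,23); WM=19
i=18 t=24 v=9: → [24,29),[21,26); WM=21; [15,20) fires=10
i=19 t=22 v=5: → [21,26),[18,23); WM=21
i=20 t=26 v=5: → [24,29); WM=23; [18,23) fires=23
i=21 t=26 v=8: → [24,29); WM=23
i=22 t=16 v=7: DROP (t<23-4); WM=23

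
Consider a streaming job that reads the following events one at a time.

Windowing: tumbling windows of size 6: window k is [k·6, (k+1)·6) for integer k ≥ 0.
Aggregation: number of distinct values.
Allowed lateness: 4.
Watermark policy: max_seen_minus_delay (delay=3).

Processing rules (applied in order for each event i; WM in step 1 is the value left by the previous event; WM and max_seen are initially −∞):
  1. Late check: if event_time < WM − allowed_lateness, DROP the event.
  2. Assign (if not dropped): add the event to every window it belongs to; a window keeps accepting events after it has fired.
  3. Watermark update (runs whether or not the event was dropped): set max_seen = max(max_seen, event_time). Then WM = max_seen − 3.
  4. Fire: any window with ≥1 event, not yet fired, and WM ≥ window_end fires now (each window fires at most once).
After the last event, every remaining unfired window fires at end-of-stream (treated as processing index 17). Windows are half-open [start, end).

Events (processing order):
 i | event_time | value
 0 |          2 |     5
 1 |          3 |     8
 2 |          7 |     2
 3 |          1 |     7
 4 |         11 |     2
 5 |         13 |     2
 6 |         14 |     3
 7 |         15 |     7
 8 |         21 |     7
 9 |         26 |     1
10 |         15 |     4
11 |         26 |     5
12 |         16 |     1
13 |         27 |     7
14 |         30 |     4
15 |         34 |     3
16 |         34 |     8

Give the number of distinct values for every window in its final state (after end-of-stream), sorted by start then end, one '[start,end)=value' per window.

[0,6)=3 [6,12)=1 [12,18)=3 [18,24)=1 [24,30)=3 [30,36)=3

i=0 t=2 v=5: → [0,6); WM=-1
i=1 t=3 v=8: → [0,6); WM=0
i=2 t=7 v=2: → [6,12); WM=4
i=3 t=1 v=7: → [0,6); WM=4
i=4 t=11 v=2: → [6,12); WM=8; [0,6) fires=3
i=5 t=13 v=2: → [12,18); WM=10
i=6 t=14 v=3: → [12,18); WM=11
i=7 t=15 v=7: → [12,18); WM=12; [6,12) fires=1
i=8 t=21 v=7: → [18,24); WM=18; [12,18) fires=3
i=9 t=26 v=1: → [24,30); WM=23
i=10 t=15 v=4: DROP (t<23-4); WM=23
i=11 t=26 v=5: → [24,30); WM=23
i=12 t=16 v=1: DROP (t<23-4); WM=23
i=13 t=27 v=7: → [24,30); WM=24; [18,24) fires=1
i=14 t=30 v=4: → [30,36); WM=27
i=15 t=34 v=3: → [30,36); WM=31; [24,30) fires=3
i=16 t=34 v=8: → [30,36); WM=31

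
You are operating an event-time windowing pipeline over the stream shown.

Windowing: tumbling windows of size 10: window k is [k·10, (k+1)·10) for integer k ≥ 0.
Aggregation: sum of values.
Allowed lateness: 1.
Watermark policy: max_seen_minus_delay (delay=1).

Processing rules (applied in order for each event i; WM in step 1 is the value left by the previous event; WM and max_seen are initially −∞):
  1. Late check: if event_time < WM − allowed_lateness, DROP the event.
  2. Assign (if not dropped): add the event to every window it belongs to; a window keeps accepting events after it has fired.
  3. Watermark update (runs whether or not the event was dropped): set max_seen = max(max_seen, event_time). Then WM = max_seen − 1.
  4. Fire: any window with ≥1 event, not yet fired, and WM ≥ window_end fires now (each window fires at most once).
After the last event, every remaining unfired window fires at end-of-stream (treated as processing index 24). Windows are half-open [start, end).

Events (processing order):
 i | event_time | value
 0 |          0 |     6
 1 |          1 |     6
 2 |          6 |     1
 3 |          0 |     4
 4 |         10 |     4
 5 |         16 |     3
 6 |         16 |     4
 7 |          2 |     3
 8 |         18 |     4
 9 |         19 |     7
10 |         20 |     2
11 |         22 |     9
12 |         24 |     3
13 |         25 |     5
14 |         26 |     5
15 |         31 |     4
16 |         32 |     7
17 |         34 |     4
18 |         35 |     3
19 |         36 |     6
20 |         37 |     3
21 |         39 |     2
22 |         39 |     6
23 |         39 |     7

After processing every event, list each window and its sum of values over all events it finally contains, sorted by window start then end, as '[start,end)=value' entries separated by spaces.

i=0 t=0 v=6: → [0,10); WM=-1
i=1 t=1 v=6: → [0,10); WM=0
i=2 t=6 v=1: → [0,10); WM=5
i=3 t=0 v=4: DROP (t<5-1); WM=5
i=4 t=10 v=4: → [10,20); WM=9
i=5 t=16 v=3: → [10,20); WM=15; [0,10) fires=13
i=6 t=16 v=4: → [10,20); WM=15
i=7 t=2 v=3: DROP (t<15-1); WM=15
i=8 t=18 v=4: → [10,20); WM=17
i=9 t=19 v=7: → [10,20); WM=18
i=10 t=20 v=2: → [20,30); WM=19
i=11 t=22 v=9: → [20,30); WM=21; [10,20) fires=22
i=12 t=24 v=3: → [20,30); WM=23
i=13 t=25 v=5: → [20,30); WM=24
i=14 t=26 v=5: → [20,30); WM=25
i=15 t=31 v=4: → [30,40); WM=30; [20,30) fires=24
i=16 t=32 v=7: → [30,40); WM=31
i=17 t=34 v=4: → [30,40); WM=33
i=18 t=35 v=3: → [30,40); WM=34
i=19 t=36 v=6: → [30,40); WM=35
i=20 t=37 v=3: → [30,40); WM=36
i=21 t=39 v=2: → [30,40); WM=38
i=22 t=39 v=6: → [30,40); WM=38
i=23 t=39 v=7: → [30,40); WM=38

[0,10)=13 [10,20)=22 [20,30)=24 [30,40)=42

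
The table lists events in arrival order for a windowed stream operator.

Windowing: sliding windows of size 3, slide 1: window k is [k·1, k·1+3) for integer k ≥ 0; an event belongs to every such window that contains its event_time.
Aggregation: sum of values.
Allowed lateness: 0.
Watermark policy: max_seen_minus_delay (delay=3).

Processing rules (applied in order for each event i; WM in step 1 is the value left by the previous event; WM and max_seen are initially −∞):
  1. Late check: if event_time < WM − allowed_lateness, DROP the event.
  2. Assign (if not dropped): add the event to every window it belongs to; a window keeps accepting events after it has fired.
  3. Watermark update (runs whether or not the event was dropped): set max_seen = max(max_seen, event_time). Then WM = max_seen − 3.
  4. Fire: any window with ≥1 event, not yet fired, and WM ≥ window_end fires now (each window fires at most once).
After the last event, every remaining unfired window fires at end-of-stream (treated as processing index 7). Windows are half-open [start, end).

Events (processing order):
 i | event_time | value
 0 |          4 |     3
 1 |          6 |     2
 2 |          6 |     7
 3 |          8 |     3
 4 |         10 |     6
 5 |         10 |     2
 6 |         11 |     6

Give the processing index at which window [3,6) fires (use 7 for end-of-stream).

4

i=0 t=4 v=3: → [4,7),[3,6),[2,5); WM=1
i=1 t=6 v=2: → [6,9),[5,8),[4,7); WM=3
i=2 t=6 v=7: → [6,9),[5,8),[4,7); WM=3
i=3 t=8 v=3: → [8,11),[7,10),[6,9); WM=5; [2,5) fires=3
i=4 t=10 v=6: → [10,13),[9,12),[8,11); WM=7; [3,6) fires=3 [4,7) fires=12
i=5 t=10 v=2: → [10,13),[9,12),[8,11); WM=7
i=6 t=11 v=6: → [11,14),[10,13),[9,12); WM=8; [5,8) fires=9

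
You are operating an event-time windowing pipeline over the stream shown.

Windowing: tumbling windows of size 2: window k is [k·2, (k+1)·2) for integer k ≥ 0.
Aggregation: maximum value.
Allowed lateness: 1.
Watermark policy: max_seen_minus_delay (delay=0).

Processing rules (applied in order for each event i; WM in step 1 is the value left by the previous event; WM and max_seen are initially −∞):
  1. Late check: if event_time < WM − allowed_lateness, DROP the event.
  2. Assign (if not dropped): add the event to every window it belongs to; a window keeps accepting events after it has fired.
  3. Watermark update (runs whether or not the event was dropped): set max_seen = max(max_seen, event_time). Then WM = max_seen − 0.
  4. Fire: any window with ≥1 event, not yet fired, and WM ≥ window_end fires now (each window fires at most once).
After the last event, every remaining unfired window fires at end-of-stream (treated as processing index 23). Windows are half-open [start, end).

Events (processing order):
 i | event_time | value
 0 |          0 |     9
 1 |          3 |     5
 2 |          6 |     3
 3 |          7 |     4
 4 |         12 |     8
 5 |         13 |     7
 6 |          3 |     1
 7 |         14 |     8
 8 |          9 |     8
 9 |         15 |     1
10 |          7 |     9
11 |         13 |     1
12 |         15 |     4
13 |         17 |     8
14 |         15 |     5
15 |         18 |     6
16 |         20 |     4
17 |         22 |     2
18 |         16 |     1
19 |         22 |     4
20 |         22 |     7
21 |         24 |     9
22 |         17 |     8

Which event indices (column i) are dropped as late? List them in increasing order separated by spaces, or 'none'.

6 8 10 11 14 18 22

i=0 t=0 v=9: → [0,2); WM=0
i=1 t=3 v=5: → [2,4); WM=3; [0,2) fires=9
i=2 t=6 v=3: → [6,8); WM=6; [2,4) fires=5
i=3 t=7 v=4: → [6,8); WM=7
i=4 t=12 v=8: → [12,14); WM=12; [6,8) fires=4
i=5 t=13 v=7: → [12,14); WM=13
i=6 t=3 v=1: DROP (t<13-1); WM=13
i=7 t=14 v=8: → [14,16); WM=14; [12,14) fires=8
i=8 t=9 v=8: DROP (t<14-1); WM=14
i=9 t=15 v=1: → [14,16); WM=15
i=10 t=7 v=9: DROP (t<15-1); WM=15
i=11 t=13 v=1: DROP (t<15-1); WM=15
i=12 t=15 v=4: → [14,16); WM=15
i=13 t=17 v=8: → [16,18); WM=17; [14,16) fires=8
i=14 t=15 v=5: DROP (t<17-1); WM=17
i=15 t=18 v=6: → [18,20); WM=18; [16,18) fires=8
i=16 t=20 v=4: → [20,22); WM=20; [18,20) fires=6
i=17 t=22 v=2: → [22,24); WM=22; [20,22) fires=4
i=18 t=16 v=1: DROP (t<22-1); WM=22
i=19 t=22 v=4: → [22,24); WM=22
i=20 t=22 v=7: → [22,24); WM=22
i=21 t=24 v=9: → [24,26); WM=24; [22,24) fires=7
i=22 t=17 v=8: DROP (t<24-1); WM=24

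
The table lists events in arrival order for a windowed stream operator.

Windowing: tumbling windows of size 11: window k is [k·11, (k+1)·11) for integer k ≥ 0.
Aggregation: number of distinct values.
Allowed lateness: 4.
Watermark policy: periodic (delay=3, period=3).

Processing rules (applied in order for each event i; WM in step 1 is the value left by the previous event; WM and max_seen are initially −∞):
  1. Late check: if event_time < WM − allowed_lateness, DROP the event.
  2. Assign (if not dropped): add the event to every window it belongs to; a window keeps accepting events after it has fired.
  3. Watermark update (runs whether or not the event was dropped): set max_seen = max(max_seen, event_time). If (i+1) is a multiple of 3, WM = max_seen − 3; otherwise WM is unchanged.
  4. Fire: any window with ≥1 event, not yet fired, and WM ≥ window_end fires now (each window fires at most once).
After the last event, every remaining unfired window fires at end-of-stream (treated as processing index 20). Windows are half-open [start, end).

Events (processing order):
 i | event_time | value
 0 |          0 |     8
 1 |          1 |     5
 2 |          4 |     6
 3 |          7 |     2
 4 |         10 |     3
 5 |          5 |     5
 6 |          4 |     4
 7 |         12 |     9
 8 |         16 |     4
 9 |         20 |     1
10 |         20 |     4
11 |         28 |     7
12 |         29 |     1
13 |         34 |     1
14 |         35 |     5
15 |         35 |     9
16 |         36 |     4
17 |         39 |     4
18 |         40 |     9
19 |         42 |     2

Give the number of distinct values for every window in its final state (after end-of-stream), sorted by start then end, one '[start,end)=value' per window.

i=0 t=0 v=8: → [0,11); WM=−∞
i=1 t=1 v=5: → [0,11); WM=−∞
i=2 t=4 v=6: → [0,11); WM=1
i=3 t=7 v=2: → [0,11); WM=1
i=4 t=10 v=3: → [0,11); WM=1
i=5 t=5 v=5: → [0,11); WM=7
i=6 t=4 v=4: → [0,11); WM=7
i=7 t=12 v=9: → [11,22); WM=7
i=8 t=16 v=4: → [11,22); WM=13; [0,11) fires=6
i=9 t=20 v=1: → [11,22); WM=13
i=10 t=20 v=4: → [11,22); WM=13
i=11 t=28 v=7: → [22,33); WM=25; [11,22) fires=3
i=12 t=29 v=1: → [22,33); WM=25
i=13 t=34 v=1: → [33,44); WM=25
i=14 t=35 v=5: → [33,44); WM=32
i=15 t=35 v=9: → [33,44); WM=32
i=16 t=36 v=4: → [33,44); WM=32
i=17 t=39 v=4: → [33,44); WM=36; [22,33) fires=2
i=18 t=40 v=9: → [33,44); WM=36
i=19 t=42 v=2: → [33,44); WM=36

[0,11)=6 [11,22)=3 [22,33)=2 [33,44)=5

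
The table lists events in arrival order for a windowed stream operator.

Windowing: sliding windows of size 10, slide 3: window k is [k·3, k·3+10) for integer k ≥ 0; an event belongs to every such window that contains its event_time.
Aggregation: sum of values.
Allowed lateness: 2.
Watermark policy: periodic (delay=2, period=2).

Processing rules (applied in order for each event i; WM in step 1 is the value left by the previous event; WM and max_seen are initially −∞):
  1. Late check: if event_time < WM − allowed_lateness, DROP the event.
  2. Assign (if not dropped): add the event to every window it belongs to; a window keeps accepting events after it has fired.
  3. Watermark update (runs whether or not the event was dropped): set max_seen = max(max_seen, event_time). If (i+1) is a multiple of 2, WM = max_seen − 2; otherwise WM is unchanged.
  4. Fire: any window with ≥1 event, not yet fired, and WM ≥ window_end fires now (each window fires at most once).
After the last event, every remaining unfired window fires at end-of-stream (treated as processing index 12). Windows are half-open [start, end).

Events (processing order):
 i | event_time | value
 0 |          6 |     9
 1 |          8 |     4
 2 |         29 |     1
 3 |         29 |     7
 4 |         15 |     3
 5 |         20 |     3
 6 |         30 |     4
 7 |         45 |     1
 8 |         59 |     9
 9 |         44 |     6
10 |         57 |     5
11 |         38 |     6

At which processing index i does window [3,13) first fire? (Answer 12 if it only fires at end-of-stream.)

i=0 t=6 v=9: → [6,16),[3,13),[0,10); WM=−∞
i=1 t=8 v=4: → [6,16),[3,13),[0,10); WM=6
i=2 t=29 v=1: → [27,37),[24,34),[21,31); WM=6
i=3 t=29 v=7: → [27,37),[24,34),[21,31); WM=27; [0,10) fires=13 [3,13) fires=13 [6,16) fires=13
i=4 t=15 v=3: DROP (t<27-2); WM=27
i=5 t=20 v=3: DROP (t<27-2); WM=27
i=6 t=30 v=4: → [30,40),[27,37),[24,34),[21,31); WM=27
i=7 t=45 v=1: → [45,55),[42,52),[39,49),[36,46); WM=43; [21,31) fires=12 [24,34) fires=12 [27,37) fires=12 [30,40) fires=4
i=8 t=59 v=9: → [57,67),[54,64),[51,61); WM=43
i=9 t=44 v=6: → [42,52),[39,49),[36,46); WM=57; [36,46) fires=7 [39,49) fires=7 [42,52) fires=7 [45,55) fires=1
i=10 t=57 v=5: → [57,67),[54,64),[51,61),[48,58); WM=57
i=11 t=38 v=6: DROP (t<57-2); WM=57

3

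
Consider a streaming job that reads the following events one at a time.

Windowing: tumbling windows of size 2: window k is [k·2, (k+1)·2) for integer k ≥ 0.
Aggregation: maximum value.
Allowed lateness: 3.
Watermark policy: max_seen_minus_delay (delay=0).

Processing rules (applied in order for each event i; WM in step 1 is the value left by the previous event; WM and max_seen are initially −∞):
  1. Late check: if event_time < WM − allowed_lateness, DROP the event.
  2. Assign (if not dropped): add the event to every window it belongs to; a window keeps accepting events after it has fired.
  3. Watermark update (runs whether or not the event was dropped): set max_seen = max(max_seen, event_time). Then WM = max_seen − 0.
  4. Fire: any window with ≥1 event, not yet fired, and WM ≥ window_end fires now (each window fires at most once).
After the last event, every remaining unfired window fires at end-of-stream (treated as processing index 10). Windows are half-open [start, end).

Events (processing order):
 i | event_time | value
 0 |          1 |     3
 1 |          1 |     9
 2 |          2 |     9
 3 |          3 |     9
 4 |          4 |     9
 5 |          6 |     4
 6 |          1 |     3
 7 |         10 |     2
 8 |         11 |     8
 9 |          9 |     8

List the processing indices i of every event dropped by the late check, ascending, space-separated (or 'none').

i=0 t=1 v=3: → [0,2); WM=1
i=1 t=1 v=9: → [0,2); WM=1
i=2 t=2 v=9: → [2,4); WM=2; [0,2) fires=9
i=3 t=3 v=9: → [2,4); WM=3
i=4 t=4 v=9: → [4,6); WM=4; [2,4) fires=9
i=5 t=6 v=4: → [6,8); WM=6; [4,6) fires=9
i=6 t=1 v=3: DROP (t<6-3); WM=6
i=7 t=10 v=2: → [10,12); WM=10; [6,8) fires=4
i=8 t=11 v=8: → [10,12); WM=11
i=9 t=9 v=8: → [8,10); WM=11; [8,10) fires=8

6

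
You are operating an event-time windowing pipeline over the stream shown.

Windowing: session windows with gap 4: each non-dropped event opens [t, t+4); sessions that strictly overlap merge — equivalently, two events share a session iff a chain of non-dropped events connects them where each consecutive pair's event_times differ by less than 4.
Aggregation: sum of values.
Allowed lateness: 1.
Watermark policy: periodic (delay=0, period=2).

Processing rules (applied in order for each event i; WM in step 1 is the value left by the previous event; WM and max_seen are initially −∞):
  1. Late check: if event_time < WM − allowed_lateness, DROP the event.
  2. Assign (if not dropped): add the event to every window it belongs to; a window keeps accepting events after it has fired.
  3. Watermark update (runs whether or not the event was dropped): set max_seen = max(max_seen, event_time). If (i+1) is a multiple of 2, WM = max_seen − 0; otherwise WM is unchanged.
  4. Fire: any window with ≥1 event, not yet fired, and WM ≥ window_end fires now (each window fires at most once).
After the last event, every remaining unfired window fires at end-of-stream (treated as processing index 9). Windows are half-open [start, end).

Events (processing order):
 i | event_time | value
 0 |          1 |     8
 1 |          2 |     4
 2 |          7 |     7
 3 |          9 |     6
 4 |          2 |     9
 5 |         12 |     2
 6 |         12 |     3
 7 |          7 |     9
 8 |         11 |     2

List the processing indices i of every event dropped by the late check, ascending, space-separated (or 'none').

4 7

i=0 t=1 v=8: → [1,5); WM=−∞
i=1 t=2 v=4: → [1,6); WM=2
i=2 t=7 v=7: → [7,11); WM=2
i=3 t=9 v=6: → [7,13); WM=9
i=4 t=2 v=9: DROP (t<9-1); WM=9
i=5 t=12 v=2: → [7,16); WM=12
i=6 t=12 v=3: → [7,16); WM=12
i=7 t=7 v=9: DROP (t<12-1); WM=12
i=8 t=11 v=2: → [7,16); WM=12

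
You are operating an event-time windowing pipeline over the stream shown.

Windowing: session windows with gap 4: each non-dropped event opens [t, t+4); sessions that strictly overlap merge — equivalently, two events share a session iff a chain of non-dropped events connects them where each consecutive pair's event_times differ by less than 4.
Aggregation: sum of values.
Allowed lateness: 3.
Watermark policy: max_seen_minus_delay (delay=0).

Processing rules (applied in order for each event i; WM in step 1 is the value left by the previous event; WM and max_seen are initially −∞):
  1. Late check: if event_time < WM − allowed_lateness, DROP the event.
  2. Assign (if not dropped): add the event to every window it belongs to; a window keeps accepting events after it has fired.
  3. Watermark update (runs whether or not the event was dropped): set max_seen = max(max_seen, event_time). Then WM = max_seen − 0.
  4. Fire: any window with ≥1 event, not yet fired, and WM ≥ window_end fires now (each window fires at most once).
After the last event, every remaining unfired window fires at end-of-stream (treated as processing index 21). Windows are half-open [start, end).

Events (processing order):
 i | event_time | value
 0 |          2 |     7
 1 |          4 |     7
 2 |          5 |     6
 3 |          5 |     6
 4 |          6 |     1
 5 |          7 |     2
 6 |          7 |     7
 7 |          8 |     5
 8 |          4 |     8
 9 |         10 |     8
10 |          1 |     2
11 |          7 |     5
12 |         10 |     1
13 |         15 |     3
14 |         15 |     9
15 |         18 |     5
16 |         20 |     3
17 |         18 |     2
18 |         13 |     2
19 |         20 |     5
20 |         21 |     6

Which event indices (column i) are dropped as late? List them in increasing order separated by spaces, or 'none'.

i=0 t=2 v=7: → [2,6); WM=2
i=1 t=4 v=7: → [2,8); WM=4
i=2 t=5 v=6: → [2,9); WM=5
i=3 t=5 v=6: → [2,9); WM=5
i=4 t=6 v=1: → [2,10); WM=6
i=5 t=7 v=2: → [2,11); WM=7
i=6 t=7 v=7: → [2,11); WM=7
i=7 t=8 v=5: → [2,12); WM=8
i=8 t=4 v=8: DROP (t<8-3); WM=8
i=9 t=10 v=8: → [2,14); WM=10
i=10 t=1 v=2: DROP (t<10-3); WM=10
i=11 t=7 v=5: → [2,14); WM=10
i=12 t=10 v=1: → [2,14); WM=10
i=13 t=15 v=3: → [15,19); WM=15
i=14 t=15 v=9: → [15,19); WM=15
i=15 t=18 v=5: → [15,22); WM=18
i=16 t=20 v=3: → [15,24); WM=20
i=17 t=18 v=2: → [15,24); WM=20
i=18 t=13 v=2: DROP (t<20-3); WM=20
i=19 t=20 v=5: → [15,24); WM=20
i=20 t=21 v=6: → [15,25); WM=21

8 10 18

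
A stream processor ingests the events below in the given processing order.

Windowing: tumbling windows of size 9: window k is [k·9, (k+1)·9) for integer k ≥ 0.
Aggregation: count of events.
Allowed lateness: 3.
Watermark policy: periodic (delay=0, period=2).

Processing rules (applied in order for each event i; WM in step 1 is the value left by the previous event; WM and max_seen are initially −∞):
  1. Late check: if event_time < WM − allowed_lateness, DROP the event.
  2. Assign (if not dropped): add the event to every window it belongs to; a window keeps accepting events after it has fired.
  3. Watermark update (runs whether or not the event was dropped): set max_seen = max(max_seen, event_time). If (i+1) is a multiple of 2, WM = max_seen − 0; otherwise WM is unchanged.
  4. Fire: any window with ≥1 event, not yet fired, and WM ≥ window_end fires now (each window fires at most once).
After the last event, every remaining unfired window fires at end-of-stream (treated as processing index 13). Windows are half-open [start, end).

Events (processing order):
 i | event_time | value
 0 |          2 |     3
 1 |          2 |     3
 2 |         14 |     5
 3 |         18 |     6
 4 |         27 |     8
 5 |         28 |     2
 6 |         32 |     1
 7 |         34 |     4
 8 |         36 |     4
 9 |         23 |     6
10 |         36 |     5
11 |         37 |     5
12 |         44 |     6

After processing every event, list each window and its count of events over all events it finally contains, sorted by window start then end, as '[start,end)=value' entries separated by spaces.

[0,9)=2 [9,18)=1 [18,27)=1 [27,36)=4 [36,45)=4

i=0 t=2 v=3: → [0,9); WM=−∞
i=1 t=2 v=3: → [0,9); WM=2
i=2 t=14 v=5: → [9,18); WM=2
i=3 t=18 v=6: → [18,27); WM=18; [0,9) fires=2 [9,18) fires=1
i=4 t=27 v=8: → [27,36); WM=18
i=5 t=28 v=2: → [27,36); WM=28; [18,27) fires=1
i=6 t=32 v=1: → [27,36); WM=28
i=7 t=34 v=4: → [27,36); WM=34
i=8 t=36 v=4: → [36,45); WM=34
i=9 t=23 v=6: DROP (t<34-3); WM=36; [27,36) fires=4
i=10 t=36 v=5: → [36,45); WM=36
i=11 t=37 v=5: → [36,45); WM=37
i=12 t=44 v=6: → [36,45); WM=37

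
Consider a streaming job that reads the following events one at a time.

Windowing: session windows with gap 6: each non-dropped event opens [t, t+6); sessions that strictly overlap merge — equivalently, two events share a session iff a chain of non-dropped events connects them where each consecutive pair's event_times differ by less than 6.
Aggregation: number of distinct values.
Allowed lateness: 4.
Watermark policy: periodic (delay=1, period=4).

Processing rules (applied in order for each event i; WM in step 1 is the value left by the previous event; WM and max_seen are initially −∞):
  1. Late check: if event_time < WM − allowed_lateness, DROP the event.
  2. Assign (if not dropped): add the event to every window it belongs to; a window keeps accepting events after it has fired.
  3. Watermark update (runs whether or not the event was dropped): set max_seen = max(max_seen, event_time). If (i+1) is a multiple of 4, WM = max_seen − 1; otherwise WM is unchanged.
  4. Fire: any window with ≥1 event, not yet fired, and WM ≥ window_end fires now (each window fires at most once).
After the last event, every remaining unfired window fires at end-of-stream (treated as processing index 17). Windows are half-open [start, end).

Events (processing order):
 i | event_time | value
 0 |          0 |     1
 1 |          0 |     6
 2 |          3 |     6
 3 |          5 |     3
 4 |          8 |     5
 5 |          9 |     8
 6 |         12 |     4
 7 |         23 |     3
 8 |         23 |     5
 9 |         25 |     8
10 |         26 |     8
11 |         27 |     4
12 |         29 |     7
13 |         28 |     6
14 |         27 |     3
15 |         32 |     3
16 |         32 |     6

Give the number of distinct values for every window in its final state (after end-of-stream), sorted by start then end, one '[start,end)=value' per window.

i=0 t=0 v=1: → [0,6); WM=−∞
i=1 t=0 v=6: → [0,6); WM=−∞
i=2 t=3 v=6: → [0,9); WM=−∞
i=3 t=5 v=3: → [0,11); WM=4
i=4 t=8 v=5: → [0,14); WM=4
i=5 t=9 v=8: → [0,15); WM=4
i=6 t=12 v=4: → [0,18); WM=4
i=7 t=23 v=3: → [23,29); WM=22
i=8 t=23 v=5: → [23,29); WM=22
i=9 t=25 v=8: → [23,31); WM=22
i=10 t=26 v=8: → [23,32); WM=22
i=11 t=27 v=4: → [23,33); WM=26
i=12 t=29 v=7: → [23,35); WM=26
i=13 t=28 v=6: → [23,35); WM=26
i=14 t=27 v=3: → [23,35); WM=26
i=15 t=32 v=3: → [23,38); WM=31
i=16 t=32 v=6: → [23,38); WM=31

[0,18)=6 [23,38)=6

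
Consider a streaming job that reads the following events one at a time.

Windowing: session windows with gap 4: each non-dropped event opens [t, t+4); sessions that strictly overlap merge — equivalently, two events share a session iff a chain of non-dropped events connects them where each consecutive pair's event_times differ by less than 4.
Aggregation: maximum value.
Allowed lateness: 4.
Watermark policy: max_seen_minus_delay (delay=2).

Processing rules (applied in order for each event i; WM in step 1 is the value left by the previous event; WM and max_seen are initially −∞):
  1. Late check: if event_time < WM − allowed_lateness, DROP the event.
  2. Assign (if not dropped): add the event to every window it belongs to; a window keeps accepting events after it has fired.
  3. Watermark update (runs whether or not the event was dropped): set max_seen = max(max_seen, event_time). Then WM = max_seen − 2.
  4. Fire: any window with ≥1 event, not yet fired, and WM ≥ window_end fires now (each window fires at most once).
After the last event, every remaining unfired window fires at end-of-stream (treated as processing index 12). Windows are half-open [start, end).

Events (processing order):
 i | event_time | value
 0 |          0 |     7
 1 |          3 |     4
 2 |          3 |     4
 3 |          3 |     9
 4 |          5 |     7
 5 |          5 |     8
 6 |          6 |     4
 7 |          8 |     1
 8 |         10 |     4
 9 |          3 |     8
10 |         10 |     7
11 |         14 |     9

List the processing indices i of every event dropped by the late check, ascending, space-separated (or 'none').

9

i=0 t=0 v=7: → [0,4); WM=-2
i=1 t=3 v=4: → [0,7); WM=1
i=2 t=3 v=4: → [0,7); WM=1
i=3 t=3 v=9: → [0,7); WM=1
i=4 t=5 v=7: → [0,9); WM=3
i=5 t=5 v=8: → [0,9); WM=3
i=6 t=6 v=4: → [0,10); WM=4
i=7 t=8 v=1: → [0,12); WM=6
i=8 t=10 v=4: → [0,14); WM=8
i=9 t=3 v=8: DROP (t<8-4); WM=8
i=10 t=10 v=7: → [0,14); WM=8
i=11 t=14 v=9: → [14,18); WM=12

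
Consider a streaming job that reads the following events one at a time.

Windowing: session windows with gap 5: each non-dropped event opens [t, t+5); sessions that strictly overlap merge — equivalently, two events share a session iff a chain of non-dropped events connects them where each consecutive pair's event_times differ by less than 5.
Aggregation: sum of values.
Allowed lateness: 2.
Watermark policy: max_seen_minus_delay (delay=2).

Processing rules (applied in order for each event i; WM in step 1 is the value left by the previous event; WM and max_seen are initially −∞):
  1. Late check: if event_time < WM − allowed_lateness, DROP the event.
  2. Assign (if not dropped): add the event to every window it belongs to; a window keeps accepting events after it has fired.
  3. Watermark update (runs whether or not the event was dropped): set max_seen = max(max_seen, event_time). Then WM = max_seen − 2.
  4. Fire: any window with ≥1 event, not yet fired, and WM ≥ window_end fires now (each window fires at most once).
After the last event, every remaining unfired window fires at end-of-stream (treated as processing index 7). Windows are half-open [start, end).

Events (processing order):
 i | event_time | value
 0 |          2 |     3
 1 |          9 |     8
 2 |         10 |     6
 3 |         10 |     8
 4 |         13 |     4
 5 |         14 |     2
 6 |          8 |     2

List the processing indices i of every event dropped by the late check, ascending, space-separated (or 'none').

i=0 t=2 v=3: → [2,7); WM=0
i=1 t=9 v=8: → [9,14); WM=7
i=2 t=10 v=6: → [9,15); WM=8
i=3 t=10 v=8: → [9,15); WM=8
i=4 t=13 v=4: → [9,18); WM=11
i=5 t=14 v=2: → [9,19); WM=12
i=6 t=8 v=2: DROP (t<12-2); WM=12

6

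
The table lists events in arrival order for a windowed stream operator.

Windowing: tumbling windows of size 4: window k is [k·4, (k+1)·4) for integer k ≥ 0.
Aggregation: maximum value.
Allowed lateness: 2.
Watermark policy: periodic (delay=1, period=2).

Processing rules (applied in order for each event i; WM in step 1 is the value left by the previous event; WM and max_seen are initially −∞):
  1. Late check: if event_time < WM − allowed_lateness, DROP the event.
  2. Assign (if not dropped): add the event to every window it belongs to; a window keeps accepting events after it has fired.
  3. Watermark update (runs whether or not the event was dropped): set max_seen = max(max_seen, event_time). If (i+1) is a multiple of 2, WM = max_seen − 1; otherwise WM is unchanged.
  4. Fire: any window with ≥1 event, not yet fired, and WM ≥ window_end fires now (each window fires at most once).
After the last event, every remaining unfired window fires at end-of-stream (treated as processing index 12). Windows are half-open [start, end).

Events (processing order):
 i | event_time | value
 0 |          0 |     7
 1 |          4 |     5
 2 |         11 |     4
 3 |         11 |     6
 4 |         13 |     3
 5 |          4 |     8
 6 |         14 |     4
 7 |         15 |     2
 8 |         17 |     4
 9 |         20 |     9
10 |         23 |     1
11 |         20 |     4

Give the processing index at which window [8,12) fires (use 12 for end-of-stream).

5

i=0 t=0 v=7: → [0,4); WM=−∞
i=1 t=4 v=5: → [4,8); WM=3
i=2 t=11 v=4: → [8,12); WM=3
i=3 t=11 v=6: → [8,12); WM=10; [0,4) fires=7 [4,8) fires=5
i=4 t=13 v=3: → [12,16); WM=10
i=5 t=4 v=8: DROP (t<10-2); WM=12; [8,12) fires=6
i=6 t=14 v=4: → [12,16); WM=12
i=7 t=15 v=2: → [12,16); WM=14
i=8 t=17 v=4: → [16,20); WM=14
i=9 t=20 v=9: → [20,24); WM=19; [12,16) fires=4
i=10 t=23 v=1: → [20,24); WM=19
i=11 t=20 v=4: → [20,24); WM=22; [16,20) fires=4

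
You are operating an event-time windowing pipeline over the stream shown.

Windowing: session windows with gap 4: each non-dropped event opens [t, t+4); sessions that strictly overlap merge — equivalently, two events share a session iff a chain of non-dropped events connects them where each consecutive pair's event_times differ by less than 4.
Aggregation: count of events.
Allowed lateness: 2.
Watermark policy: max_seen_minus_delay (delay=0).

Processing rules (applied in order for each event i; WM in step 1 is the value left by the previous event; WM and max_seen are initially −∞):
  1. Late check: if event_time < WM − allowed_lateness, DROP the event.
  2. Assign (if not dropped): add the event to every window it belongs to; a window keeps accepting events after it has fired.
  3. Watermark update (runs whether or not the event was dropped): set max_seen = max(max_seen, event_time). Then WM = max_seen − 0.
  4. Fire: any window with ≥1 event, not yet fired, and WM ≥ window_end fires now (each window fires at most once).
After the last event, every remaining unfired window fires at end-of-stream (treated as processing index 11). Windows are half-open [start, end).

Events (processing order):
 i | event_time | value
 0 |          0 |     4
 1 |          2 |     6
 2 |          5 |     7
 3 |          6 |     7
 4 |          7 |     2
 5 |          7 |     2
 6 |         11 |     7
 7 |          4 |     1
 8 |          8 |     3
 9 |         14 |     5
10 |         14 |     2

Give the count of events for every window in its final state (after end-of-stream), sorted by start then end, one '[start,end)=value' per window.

[0,11)=6 [11,18)=3

i=0 t=0 v=4: → [0,4); WM=0
i=1 t=2 v=6: → [0,6); WM=2
i=2 t=5 v=7: → [0,9); WM=5
i=3 t=6 v=7: → [0,10); WM=6
i=4 t=7 v=2: → [0,11); WM=7
i=5 t=7 v=2: → [0,11); WM=7
i=6 t=11 v=7: → [11,15); WM=11
i=7 t=4 v=1: DROP (t<11-2); WM=11
i=8 t=8 v=3: DROP (t<11-2); WM=11
i=9 t=14 v=5: → [11,18); WM=14
i=10 t=14 v=2: → [11,18); WM=14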